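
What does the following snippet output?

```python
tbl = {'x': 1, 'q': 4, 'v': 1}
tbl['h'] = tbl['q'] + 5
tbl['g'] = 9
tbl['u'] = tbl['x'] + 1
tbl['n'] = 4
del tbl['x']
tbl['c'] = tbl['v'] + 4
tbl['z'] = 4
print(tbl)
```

tbl['h'] = tbl['q']+5 = 9 → {'x': 1, 'q': 4, 'v': 1, 'h': 9}
tbl['g'] = 9 → {'x': 1, 'q': 4, 'v': 1, 'h': 9, 'g': 9}
tbl['u'] = tbl['x']+1 = 2 → {'x': 1, 'q': 4, 'v': 1, 'h': 9, 'g': 9, 'u': 2}
tbl['n'] = 4 → {'x': 1, 'q': 4, 'v': 1, 'h': 9, 'g': 9, 'u': 2, 'n': 4}
del 'x' → {'q': 4, 'v': 1, 'h': 9, 'g': 9, 'u': 2, 'n': 4}
tbl['c'] = tbl['v']+4 = 5 → {'q': 4, 'v': 1, 'h': 9, 'g': 9, 'u': 2, 'n': 4, 'c': 5}
tbl['z'] = 4 → {'q': 4, 'v': 1, 'h': 9, 'g': 9, 'u': 2, 'n': 4, 'c': 5, 'z': 4}

{'q': 4, 'v': 1, 'h': 9, 'g': 9, 'u': 2, 'n': 4, 'c': 5, 'z': 4}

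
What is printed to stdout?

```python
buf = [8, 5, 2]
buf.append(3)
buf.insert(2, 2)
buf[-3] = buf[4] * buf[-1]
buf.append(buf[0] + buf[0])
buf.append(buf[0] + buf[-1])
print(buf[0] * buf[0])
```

append 3 → [8, 5, 2, 3]
insert 2 at 2 → [8, 5, 2, 2, 3]
buf[-3] = buf[4]*buf[-1] = 3*3 = 9 → [8, 5, 9, 2, 3]
append buf[0]+buf[0] = 8+8 = 16 → [8, 5, 9, 2, 3, 16]
append buf[0]+buf[-1] = 8+16 = 24 → [8, 5, 9, 2, 3, 16, 24]
buf[0]*buf[0] = 8*8 = 64

64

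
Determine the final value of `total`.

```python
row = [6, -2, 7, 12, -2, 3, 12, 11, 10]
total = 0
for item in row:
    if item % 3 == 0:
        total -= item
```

-33

item=6: %3==0, total = 0-6 = -6
item=-2: not %3==0
item=7: not %3==0
item=12: %3==0, total = (-6)-12 = -18
item=-2: not %3==0
item=3: %3==0, total = (-18)-3 = -21
item=12: %3==0, total = (-21)-12 = -33
item=11: not %3==0
item=10: not %3==0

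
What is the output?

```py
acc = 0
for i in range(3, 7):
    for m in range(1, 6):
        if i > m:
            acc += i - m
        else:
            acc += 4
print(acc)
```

58

i=3,m=1: 3>1, acc = 0+2 = 2
i=3,m=2: 3>2, acc = 2+1 = 3
i=3,m=3: not 3>3, acc = 3+4 = 7
i=3,m=4: not 3>4, acc = 7+4 = 11
i=3,m=5: not 3>5, acc = 11+4 = 15
i=4,m=1: 4>1, acc = 15+3 = 18
i=4,m=2: 4>2, acc = 18+2 = 20
i=4,m=3: 4>3, acc = 20+1 = 21
i=4,m=4: not 4>4, acc = 21+4 = 25
i=4,m=5: not 4>5, acc = 25+4 = 29
i=5,m=1: 5>1, acc = 29+4 = 33
i=5,m=2: 5>2, acc = 33+3 = 36
i=5,m=3: 5>3, acc = 36+2 = 38
i=5,m=4: 5>4, acc = 38+1 = 39
i=5,m=5: not 5>5, acc = 39+4 = 43
i=6,m=1: 6>1, acc = 43+5 = 48
i=6,m=2: 6>2, acc = 48+4 = 52
i=6,m=3: 6>3, acc = 52+3 = 55
i=6,m=4: 6>4, acc = 55+2 = 57
i=6,m=5: 6>5, acc = 57+1 = 58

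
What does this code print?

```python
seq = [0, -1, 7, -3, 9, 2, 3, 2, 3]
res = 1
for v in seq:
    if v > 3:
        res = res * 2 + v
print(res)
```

27

v=0: not >3
v=-1: not >3
v=7: >3, res = 1*2+7 = 9
v=-3: not >3
v=9: >3, res = 9*2+9 = 27
v=2: not >3
v=3: not >3
v=2: not >3
v=3: not >3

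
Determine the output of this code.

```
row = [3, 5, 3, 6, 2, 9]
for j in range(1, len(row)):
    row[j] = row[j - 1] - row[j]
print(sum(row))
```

-50

j=1: row[1] = 3-5 = -2 → [3, -2, 3, 6, 2, 9]
j=2: row[2] = (-2)-3 = -5 → [3, -2, -5, 6, 2, 9]
j=3: row[3] = (-5)-6 = -11 → [3, -2, -5, -11, 2, 9]
j=4: row[4] = (-11)-2 = -13 → [3, -2, -5, -11, -13, 9]
j=5: row[5] = (-13)-9 = -22 → [3, -2, -5, -11, -13, -22]
sum = -50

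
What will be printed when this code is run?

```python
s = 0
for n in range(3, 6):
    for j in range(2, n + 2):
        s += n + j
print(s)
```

93

n=3,j=2: s = 0+5 = 5
n=3,j=3: s = 5+6 = 11
n=3,j=4: s = 11+7 = 18
n=4,j=2: s = 18+6 = 24
n=4,j=3: s = 24+7 = 31
n=4,j=4: s = 31+8 = 39
n=4,j=5: s = 39+9 = 48
n=5,j=2: s = 48+7 = 55
n=5,j=3: s = 55+8 = 63
n=5,j=4: s = 63+9 = 72
n=5,j=5: s = 72+10 = 82
n=5,j=6: s = 82+11 = 93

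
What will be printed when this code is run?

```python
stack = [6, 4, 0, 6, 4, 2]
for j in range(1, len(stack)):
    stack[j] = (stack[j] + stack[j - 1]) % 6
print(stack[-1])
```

4

j=1: stack[1] = (4+6)%6 = 4 → [6, 4, 0, 6, 4, 2]
j=2: stack[2] = (0+4)%6 = 4 → [6, 4, 4, 6, 4, 2]
j=3: stack[3] = (6+4)%6 = 4 → [6, 4, 4, 4, 4, 2]
j=4: stack[4] = (4+4)%6 = 2 → [6, 4, 4, 4, 2, 2]
j=5: stack[5] = (2+2)%6 = 4 → [6, 4, 4, 4, 2, 4]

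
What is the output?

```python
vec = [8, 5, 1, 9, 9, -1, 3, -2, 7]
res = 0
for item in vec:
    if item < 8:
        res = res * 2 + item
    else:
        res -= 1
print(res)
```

item=8: not <8, res = 0-1 = -1
item=5: <8, res = (-1)*2+5 = 3
item=1: <8, res = 3*2+1 = 7
item=9: not <8, res = 7-1 = 6
item=9: not <8, res = 6-1 = 5
item=-1: <8, res = 5*2+(-1) = 9
item=3: <8, res = 9*2+3 = 21
item=-2: <8, res = 21*2+(-2) = 40
item=7: <8, res = 40*2+7 = 87

87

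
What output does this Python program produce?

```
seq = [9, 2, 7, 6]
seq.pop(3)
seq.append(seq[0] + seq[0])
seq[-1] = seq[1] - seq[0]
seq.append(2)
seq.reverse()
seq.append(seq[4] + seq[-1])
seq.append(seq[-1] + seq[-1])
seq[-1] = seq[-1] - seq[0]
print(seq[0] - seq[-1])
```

pop(3) removes 6 → [9, 2, 7]
append seq[0]+seq[0] = 9+9 = 18 → [9, 2, 7, 18]
seq[-1] = seq[1]-seq[0] = 2-9 = -7 → [9, 2, 7, -7]
append 2 → [9, 2, 7, -7, 2]
reverse → [2, -7, 7, 2, 9]
append seq[4]+seq[-1] = 9+9 = 18 → [2, -7, 7, 2, 9, 18]
append seq[-1]+seq[-1] = 18+18 = 36 → [2, -7, 7, 2, 9, 18, 36]
seq[-1] = seq[-1]-seq[0] = 36-2 = 34 → [2, -7, 7, 2, 9, 18, 34]
seq[0]-seq[-1] = 2-34 = -32

-32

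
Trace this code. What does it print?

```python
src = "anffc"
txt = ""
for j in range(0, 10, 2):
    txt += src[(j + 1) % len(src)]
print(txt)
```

j=0: add src[1]='n' → 'n'
j=2: add src[3]='f' → 'nf'
j=4: add src[0]='a' → 'nfa'
j=6: add src[2]='f' → 'nfaf'
j=8: add src[4]='c' → 'nfafc'

nfafc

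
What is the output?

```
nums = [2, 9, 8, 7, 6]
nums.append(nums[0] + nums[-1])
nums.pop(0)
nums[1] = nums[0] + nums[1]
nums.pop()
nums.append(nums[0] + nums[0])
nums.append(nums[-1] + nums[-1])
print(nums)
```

append nums[0]+nums[-1] = 2+6 = 8 → [2, 9, 8, 7, 6, 8]
pop(0) removes 2 → [9, 8, 7, 6, 8]
nums[1] = nums[0]+nums[1] = 9+8 = 17 → [9, 17, 7, 6, 8]
pop() removes 8 → [9, 17, 7, 6]
append nums[0]+nums[0] = 9+9 = 18 → [9, 17, 7, 6, 18]
append nums[-1]+nums[-1] = 18+18 = 36 → [9, 17, 7, 6, 18, 36]

[9, 17, 7, 6, 18, 36]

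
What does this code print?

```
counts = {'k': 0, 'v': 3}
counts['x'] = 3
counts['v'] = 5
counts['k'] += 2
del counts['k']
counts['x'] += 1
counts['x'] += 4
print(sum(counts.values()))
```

13

counts['x'] = 3 → {'k': 0, 'v': 3, 'x': 3}
counts['v'] = 5 → {'k': 0, 'v': 5, 'x': 3}
counts['k'] = 0+2 = 2 → {'k': 2, 'v': 5, 'x': 3}
del 'k' → {'v': 5, 'x': 3}
counts['x'] = 3+1 = 4 → {'v': 5, 'x': 4}
counts['x'] = 4+4 = 8 → {'v': 5, 'x': 8}
sum of values = 13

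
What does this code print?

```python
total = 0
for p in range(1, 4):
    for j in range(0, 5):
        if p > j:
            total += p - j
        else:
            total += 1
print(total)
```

p=1,j=0: 1>0, total = 0+1 = 1
p=1,j=1: not 1>1, total = 1+1 = 2
p=1,j=2: not 1>2, total = 2+1 = 3
p=1,j=3: not 1>3, total = 3+1 = 4
p=1,j=4: not 1>4, total = 4+1 = 5
p=2,j=0: 2>0, total = 5+2 = 7
p=2,j=1: 2>1, total = 7+1 = 8
p=2,j=2: not 2>2, total = 8+1 = 9
p=2,j=3: not 2>3, total = 9+1 = 10
p=2,j=4: not 2>4, total = 10+1 = 11
p=3,j=0: 3>0, total = 11+3 = 14
p=3,j=1: 3>1, total = 14+2 = 16
p=3,j=2: 3>2, total = 16+1 = 17
p=3,j=3: not 3>3, total = 17+1 = 18
p=3,j=4: not 3>4, total = 18+1 = 19

19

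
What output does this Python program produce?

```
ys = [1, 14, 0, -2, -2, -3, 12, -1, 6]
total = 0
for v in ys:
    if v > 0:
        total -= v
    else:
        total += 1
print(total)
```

v=1: >0, total = 0-1 = -1
v=14: >0, total = (-1)-14 = -15
v=0: not >0, total = (-15)+1 = -14
v=-2: not >0, total = (-14)+1 = -13
v=-2: not >0, total = (-13)+1 = -12
v=-3: not >0, total = (-12)+1 = -11
v=12: >0, total = (-11)-12 = -23
v=-1: not >0, total = (-23)+1 = -22
v=6: >0, total = (-22)-6 = -28

-28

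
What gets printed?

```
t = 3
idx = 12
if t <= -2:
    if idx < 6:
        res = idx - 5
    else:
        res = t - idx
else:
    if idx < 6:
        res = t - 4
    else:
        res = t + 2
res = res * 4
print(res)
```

20

t=3, idx=12
t <= -2 is False; idx < 6 is False
→ res = t + 2 = 5
res = 5*4 = 20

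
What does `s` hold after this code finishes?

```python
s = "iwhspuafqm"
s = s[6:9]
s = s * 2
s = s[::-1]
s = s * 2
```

'qfaqfaqfaqfa'

slice [6:9] → 'afq'
repeat ×2 → 'afqafq'
reverse → 'qfaqfa'
repeat ×2 → 'qfaqfaqfaqfa'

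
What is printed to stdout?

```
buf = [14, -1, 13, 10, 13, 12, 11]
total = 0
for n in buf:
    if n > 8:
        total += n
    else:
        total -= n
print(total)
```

74

n=14: >8, total = 0+14 = 14
n=-1: not >8, total = 14-(-1) = 15
n=13: >8, total = 15+13 = 28
n=10: >8, total = 28+10 = 38
n=13: >8, total = 38+13 = 51
n=12: >8, total = 51+12 = 63
n=11: >8, total = 63+11 = 74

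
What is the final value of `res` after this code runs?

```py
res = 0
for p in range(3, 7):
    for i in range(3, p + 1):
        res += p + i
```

90

p=3,i=3: res = 0+6 = 6
p=4,i=3: res = 6+7 = 13
p=4,i=4: res = 13+8 = 21
p=5,i=3: res = 21+8 = 29
p=5,i=4: res = 29+9 = 38
p=5,i=5: res = 38+10 = 48
p=6,i=3: res = 48+9 = 57
p=6,i=4: res = 57+10 = 67
p=6,i=5: res = 67+11 = 78
p=6,i=6: res = 78+12 = 90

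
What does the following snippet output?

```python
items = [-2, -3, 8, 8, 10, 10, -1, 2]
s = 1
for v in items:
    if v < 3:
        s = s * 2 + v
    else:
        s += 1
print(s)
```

v=-2: <3, s = 1*2+(-2) = 0
v=-3: <3, s = 0*2+(-3) = -3
v=8: not <3, s = (-3)+1 = -2
v=8: not <3, s = (-2)+1 = -1
v=10: not <3, s = (-1)+1 = 0
v=10: not <3, s = 0+1 = 1
v=-1: <3, s = 1*2+(-1) = 1
v=2: <3, s = 1*2+2 = 4

4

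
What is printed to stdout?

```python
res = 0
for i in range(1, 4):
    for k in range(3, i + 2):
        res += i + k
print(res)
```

i=2,k=3: res = 0+5 = 5
i=3,k=3: res = 5+6 = 11
i=3,k=4: res = 11+7 = 18

18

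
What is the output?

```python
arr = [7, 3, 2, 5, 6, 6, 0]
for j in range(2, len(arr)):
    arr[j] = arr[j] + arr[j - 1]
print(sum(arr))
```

j=2: arr[2] = 2+3 = 5 → [7, 3, 5, 5, 6, 6, 0]
j=3: arr[3] = 5+5 = 10 → [7, 3, 5, 10, 6, 6, 0]
j=4: arr[4] = 6+10 = 16 → [7, 3, 5, 10, 16, 6, 0]
j=5: arr[5] = 6+16 = 22 → [7, 3, 5, 10, 16, 22, 0]
j=6: arr[6] = 0+22 = 22 → [7, 3, 5, 10, 16, 22, 22]
sum = 85

85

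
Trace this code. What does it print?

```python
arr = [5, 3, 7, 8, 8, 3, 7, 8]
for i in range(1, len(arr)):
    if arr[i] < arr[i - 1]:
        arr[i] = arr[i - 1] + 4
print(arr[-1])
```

33

i=1: 3<5, arr[1] = 5+4 = 9 → [5, 9, 7, 8, 8, 3, 7, 8]
i=2: 7<9, arr[2] = 9+4 = 13 → [5, 9, 13, 8, 8, 3, 7, 8]
i=3: 8<13, arr[3] = 13+4 = 17 → [5, 9, 13, 17, 8, 3, 7, 8]
i=4: 8<17, arr[4] = 17+4 = 21 → [5, 9, 13, 17, 21, 3, 7, 8]
i=5: 3<21, arr[5] = 21+4 = 25 → [5, 9, 13, 17, 21, 25, 7, 8]
i=6: 7<25, arr[6] = 25+4 = 29 → [5, 9, 13, 17, 21, 25, 29, 8]
i=7: 8<29, arr[7] = 29+4 = 33 → [5, 9, 13, 17, 21, 25, 29, 33]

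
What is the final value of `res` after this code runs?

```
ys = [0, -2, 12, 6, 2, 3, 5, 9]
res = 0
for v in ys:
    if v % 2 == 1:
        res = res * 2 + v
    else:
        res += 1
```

v=0: not odd, res = 0+1 = 1
v=-2: not odd, res = 1+1 = 2
v=12: not odd, res = 2+1 = 3
v=6: not odd, res = 3+1 = 4
v=2: not odd, res = 4+1 = 5
v=3: odd, res = 5*2+3 = 13
v=5: odd, res = 13*2+5 = 31
v=9: odd, res = 31*2+9 = 71

71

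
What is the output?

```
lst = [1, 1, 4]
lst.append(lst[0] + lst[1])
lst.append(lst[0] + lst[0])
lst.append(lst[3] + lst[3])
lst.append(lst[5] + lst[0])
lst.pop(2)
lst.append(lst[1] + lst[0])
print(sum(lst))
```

append lst[0]+lst[1] = 1+1 = 2 → [1, 1, 4, 2]
append lst[0]+lst[0] = 1+1 = 2 → [1, 1, 4, 2, 2]
append lst[3]+lst[3] = 2+2 = 4 → [1, 1, 4, 2, 2, 4]
append lst[5]+lst[0] = 4+1 = 5 → [1, 1, 4, 2, 2, 4, 5]
pop(2) removes 4 → [1, 1, 2, 2, 4, 5]
append lst[1]+lst[0] = 1+1 = 2 → [1, 1, 2, 2, 4, 5, 2]
sum = 17

17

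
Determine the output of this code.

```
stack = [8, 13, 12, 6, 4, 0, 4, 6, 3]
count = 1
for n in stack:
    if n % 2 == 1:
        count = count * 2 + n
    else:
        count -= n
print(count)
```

-63

n=8: not odd, count = 1-8 = -7
n=13: odd, count = (-7)*2+13 = -1
n=12: not odd, count = (-1)-12 = -13
n=6: not odd, count = (-13)-6 = -19
n=4: not odd, count = (-19)-4 = -23
n=0: not odd, count = (-23)-0 = -23
n=4: not odd, count = (-23)-4 = -27
n=6: not odd, count = (-27)-6 = -33
n=3: odd, count = (-33)*2+3 = -63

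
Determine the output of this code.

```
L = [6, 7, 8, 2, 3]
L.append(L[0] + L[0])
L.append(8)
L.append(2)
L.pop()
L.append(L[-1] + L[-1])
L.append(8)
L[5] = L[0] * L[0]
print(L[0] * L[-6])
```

12

append L[0]+L[0] = 6+6 = 12 → [6, 7, 8, 2, 3, 12]
append 8 → [6, 7, 8, 2, 3, 12, 8]
append 2 → [6, 7, 8, 2, 3, 12, 8, 2]
pop() removes 2 → [6, 7, 8, 2, 3, 12, 8]
append L[-1]+L[-1] = 8+8 = 16 → [6, 7, 8, 2, 3, 12, 8, 16]
append 8 → [6, 7, 8, 2, 3, 12, 8, 16, 8]
L[5] = L[0]*L[0] = 6*6 = 36 → [6, 7, 8, 2, 3, 36, 8, 16, 8]
L[0]*L[-6] = 6*2 = 12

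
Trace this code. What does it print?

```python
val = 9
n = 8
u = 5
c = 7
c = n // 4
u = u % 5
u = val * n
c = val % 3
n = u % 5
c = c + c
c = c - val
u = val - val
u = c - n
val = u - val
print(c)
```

-9

c = 8//4 = 2
u = 5%5 = 0
u = 9*8 = 72
c = 9%3 = 0
n = 72%5 = 2
c = 0+0 = 0
c = 0-9 = -9
u = 9-9 = 0
u = (-9)-2 = -11
val = (-11)-9 = -20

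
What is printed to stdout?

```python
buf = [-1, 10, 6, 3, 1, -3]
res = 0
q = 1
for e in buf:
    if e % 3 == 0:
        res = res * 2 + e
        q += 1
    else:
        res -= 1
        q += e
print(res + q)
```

23

e=-1: not %3==0, res = 0-1 = -1; q=0
e=10: not %3==0, res = (-1)-1 = -2; q=10
e=6: %3==0, res = (-2)*2+6 = 2; q=11
e=3: %3==0, res = 2*2+3 = 7; q=12
e=1: not %3==0, res = 7-1 = 6; q=13
e=-3: %3==0, res = 6*2+(-3) = 9; q=14
res+q = 9+14 = 23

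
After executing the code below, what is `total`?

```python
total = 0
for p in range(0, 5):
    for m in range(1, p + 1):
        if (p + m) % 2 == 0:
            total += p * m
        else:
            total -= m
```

p=1,m=1: even sum, total = 0+1 = 1
p=2,m=1: odd sum, total = 1-1 = 0
p=2,m=2: even sum, total = 0+4 = 4
p=3,m=1: even sum, total = 4+3 = 7
p=3,m=2: odd sum, total = 7-2 = 5
p=3,m=3: even sum, total = 5+9 = 14
p=4,m=1: odd sum, total = 14-1 = 13
p=4,m=2: even sum, total = 13+8 = 21
p=4,m=3: odd sum, total = 21-3 = 18
p=4,m=4: even sum, total = 18+16 = 34

34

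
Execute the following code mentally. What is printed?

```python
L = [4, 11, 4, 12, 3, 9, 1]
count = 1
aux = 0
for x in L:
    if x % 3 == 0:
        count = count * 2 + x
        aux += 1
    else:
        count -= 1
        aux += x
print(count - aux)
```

23

x=4: not %3==0, count = 1-1 = 0; aux=4
x=11: not %3==0, count = 0-1 = -1; aux=15
x=4: not %3==0, count = (-1)-1 = -2; aux=19
x=12: %3==0, count = (-2)*2+12 = 8; aux=20
x=3: %3==0, count = 8*2+3 = 19; aux=21
x=9: %3==0, count = 19*2+9 = 47; aux=22
x=1: not %3==0, count = 47-1 = 46; aux=23
count-aux = 46-23 = 23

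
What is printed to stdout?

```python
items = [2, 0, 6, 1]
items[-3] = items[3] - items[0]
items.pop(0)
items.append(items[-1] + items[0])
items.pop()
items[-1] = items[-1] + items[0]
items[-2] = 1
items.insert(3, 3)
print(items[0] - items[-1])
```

-4

items[-3] = items[3]-items[0] = 1-2 = -1 → [2, -1, 6, 1]
pop(0) removes 2 → [-1, 6, 1]
append items[-1]+items[0] = 1+(-1) = 0 → [-1, 6, 1, 0]
pop() removes 0 → [-1, 6, 1]
items[-1] = items[-1]+items[0] = 1+(-1) = 0 → [-1, 6, 0]
items[-2] = 1 → [-1, 1, 0]
insert 3 at 3 → [-1, 1, 0, 3]
items[0]-items[-1] = (-1)-3 = -4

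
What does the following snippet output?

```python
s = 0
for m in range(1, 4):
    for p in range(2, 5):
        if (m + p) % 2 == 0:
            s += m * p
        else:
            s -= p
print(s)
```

m=1,p=2: odd sum, s = 0-2 = -2
m=1,p=3: even sum, s = (-2)+3 = 1
m=1,p=4: odd sum, s = 1-4 = -3
m=2,p=2: even sum, s = (-3)+4 = 1
m=2,p=3: odd sum, s = 1-3 = -2
m=2,p=4: even sum, s = (-2)+8 = 6
m=3,p=2: odd sum, s = 6-2 = 4
m=3,p=3: even sum, s = 4+9 = 13
m=3,p=4: odd sum, s = 13-4 = 9

9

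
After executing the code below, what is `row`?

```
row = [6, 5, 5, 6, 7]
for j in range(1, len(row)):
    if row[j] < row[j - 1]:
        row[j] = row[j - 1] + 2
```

j=1: 5<6, row[1] = 6+2 = 8 → [6, 8, 5, 6, 7]
j=2: 5<8, row[2] = 8+2 = 10 → [6, 8, 10, 6, 7]
j=3: 6<10, row[3] = 10+2 = 12 → [6, 8, 10, 12, 7]
j=4: 7<12, row[4] = 12+2 = 14 → [6, 8, 10, 12, 14]

[6, 8, 10, 12, 14]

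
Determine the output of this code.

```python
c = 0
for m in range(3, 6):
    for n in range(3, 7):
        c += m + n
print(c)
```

102

m=3,n=3: c = 0+6 = 6
m=3,n=4: c = 6+7 = 13
m=3,n=5: c = 13+8 = 21
m=3,n=6: c = 21+9 = 30
m=4,n=3: c = 30+7 = 37
m=4,n=4: c = 37+8 = 45
m=4,n=5: c = 45+9 = 54
m=4,n=6: c = 54+10 = 64
m=5,n=3: c = 64+8 = 72
m=5,n=4: c = 72+9 = 81
m=5,n=5: c = 81+10 = 91
m=5,n=6: c = 91+11 = 102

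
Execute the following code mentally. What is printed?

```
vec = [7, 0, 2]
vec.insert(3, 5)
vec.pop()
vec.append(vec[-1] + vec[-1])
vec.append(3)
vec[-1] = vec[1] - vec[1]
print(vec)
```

[7, 0, 2, 4, 0]

insert 5 at 3 → [7, 0, 2, 5]
pop() removes 5 → [7, 0, 2]
append vec[-1]+vec[-1] = 2+2 = 4 → [7, 0, 2, 4]
append 3 → [7, 0, 2, 4, 3]
vec[-1] = vec[1]-vec[1] = 0-0 = 0 → [7, 0, 2, 4, 0]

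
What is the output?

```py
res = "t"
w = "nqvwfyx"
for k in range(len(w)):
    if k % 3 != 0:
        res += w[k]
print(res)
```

tqvfy

k=0: skip
k=1: add 'q' → 'tq'
k=2: add 'v' → 'tqv'
k=3: skip
k=4: add 'f' → 'tqvf'
k=5: add 'y' → 'tqvfy'
k=6: skip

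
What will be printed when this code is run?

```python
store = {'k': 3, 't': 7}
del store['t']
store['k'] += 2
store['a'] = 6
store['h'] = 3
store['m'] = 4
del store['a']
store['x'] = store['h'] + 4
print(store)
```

del 't' → {'k': 3}
store['k'] = 3+2 = 5 → {'k': 5}
store['a'] = 6 → {'k': 5, 'a': 6}
store['h'] = 3 → {'k': 5, 'a': 6, 'h': 3}
store['m'] = 4 → {'k': 5, 'a': 6, 'h': 3, 'm': 4}
del 'a' → {'k': 5, 'h': 3, 'm': 4}
store['x'] = store['h']+4 = 7 → {'k': 5, 'h': 3, 'm': 4, 'x': 7}

{'k': 5, 'h': 3, 'm': 4, 'x': 7}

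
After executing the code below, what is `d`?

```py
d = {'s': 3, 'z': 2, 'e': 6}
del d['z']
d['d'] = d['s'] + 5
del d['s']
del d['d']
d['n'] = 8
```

del 'z' → {'s': 3, 'e': 6}
d['d'] = d['s']+5 = 8 → {'s': 3, 'e': 6, 'd': 8}
del 's' → {'e': 6, 'd': 8}
del 'd' → {'e': 6}
d['n'] = 8 → {'e': 6, 'n': 8}

{'e': 6, 'n': 8}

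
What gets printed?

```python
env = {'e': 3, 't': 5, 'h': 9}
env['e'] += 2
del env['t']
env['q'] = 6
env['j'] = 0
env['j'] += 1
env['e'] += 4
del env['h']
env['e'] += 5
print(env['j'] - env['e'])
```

-13

env['e'] = 3+2 = 5 → {'e': 5, 't': 5, 'h': 9}
del 't' → {'e': 5, 'h': 9}
env['q'] = 6 → {'e': 5, 'h': 9, 'q': 6}
env['j'] = 0 → {'e': 5, 'h': 9, 'q': 6, 'j': 0}
env['j'] = 0+1 = 1 → {'e': 5, 'h': 9, 'q': 6, 'j': 1}
env['e'] = 5+4 = 9 → {'e': 9, 'h': 9, 'q': 6, 'j': 1}
del 'h' → {'e': 9, 'q': 6, 'j': 1}
env['e'] = 9+5 = 14 → {'e': 14, 'q': 6, 'j': 1}
env['j']-env['e'] = 1-14 = -13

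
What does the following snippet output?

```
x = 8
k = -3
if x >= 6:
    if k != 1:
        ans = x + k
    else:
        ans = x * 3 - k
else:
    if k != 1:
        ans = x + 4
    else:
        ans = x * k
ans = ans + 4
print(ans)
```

9

x=8, k=-3
x >= 6 is True; k != 1 is True
→ ans = x + k = 5
ans = 5+4 = 9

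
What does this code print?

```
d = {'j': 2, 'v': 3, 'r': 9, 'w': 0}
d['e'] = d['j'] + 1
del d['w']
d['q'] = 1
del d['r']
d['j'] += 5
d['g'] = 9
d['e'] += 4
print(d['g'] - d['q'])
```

d['e'] = d['j']+1 = 3 → {'j': 2, 'v': 3, 'r': 9, 'w': 0, 'e': 3}
del 'w' → {'j': 2, 'v': 3, 'r': 9, 'e': 3}
d['q'] = 1 → {'j': 2, 'v': 3, 'r': 9, 'e': 3, 'q': 1}
del 'r' → {'j': 2, 'v': 3, 'e': 3, 'q': 1}
d['j'] = 2+5 = 7 → {'j': 7, 'v': 3, 'e': 3, 'q': 1}
d['g'] = 9 → {'j': 7, 'v': 3, 'e': 3, 'q': 1, 'g': 9}
d['e'] = 3+4 = 7 → {'j': 7, 'v': 3, 'e': 7, 'q': 1, 'g': 9}
d['g']-d['q'] = 9-1 = 8

8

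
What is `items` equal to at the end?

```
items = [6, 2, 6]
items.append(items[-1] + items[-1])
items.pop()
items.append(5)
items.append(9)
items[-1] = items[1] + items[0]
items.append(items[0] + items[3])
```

append items[-1]+items[-1] = 6+6 = 12 → [6, 2, 6, 12]
pop() removes 12 → [6, 2, 6]
append 5 → [6, 2, 6, 5]
append 9 → [6, 2, 6, 5, 9]
items[-1] = items[1]+items[0] = 2+6 = 8 → [6, 2, 6, 5, 8]
append items[0]+items[3] = 6+5 = 11 → [6, 2, 6, 5, 8, 11]

[6, 2, 6, 5, 8, 11]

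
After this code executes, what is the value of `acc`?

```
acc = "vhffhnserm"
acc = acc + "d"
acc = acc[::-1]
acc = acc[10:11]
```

'v'

+ 'd' → 'vhffhnsermd'
reverse → 'dmresnhffhv'
slice [10:11] → 'v'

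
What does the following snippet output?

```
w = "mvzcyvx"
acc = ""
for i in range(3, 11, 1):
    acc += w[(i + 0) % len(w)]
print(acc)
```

i=3: add w[3]='c' → 'c'
i=4: add w[4]='y' → 'cy'
i=5: add w[5]='v' → 'cyv'
i=6: add w[6]='x' → 'cyvx'
i=7: add w[0]='m' → 'cyvxm'
i=8: add w[1]='v' → 'cyvxmv'
i=9: add w[2]='z' → 'cyvxmvz'
i=10: add w[3]='c' → 'cyvxmvzc'

cyvxmvzc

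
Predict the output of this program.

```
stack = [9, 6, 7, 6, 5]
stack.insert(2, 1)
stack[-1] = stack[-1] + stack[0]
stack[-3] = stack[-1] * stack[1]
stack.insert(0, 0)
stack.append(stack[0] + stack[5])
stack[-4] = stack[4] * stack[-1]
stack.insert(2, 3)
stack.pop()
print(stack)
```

insert 1 at 2 → [9, 6, 1, 7, 6, 5]
stack[-1] = stack[-1]+stack[0] = 5+9 = 14 → [9, 6, 1, 7, 6, 14]
stack[-3] = stack[-1]*stack[1] = 14*6 = 84 → [9, 6, 1, 84, 6, 14]
insert 0 at 0 → [0, 9, 6, 1, 84, 6, 14]
append stack[0]+stack[5] = 0+6 = 6 → [0, 9, 6, 1, 84, 6, 14, 6]
stack[-4] = stack[4]*stack[-1] = 84*6 = 504 → [0, 9, 6, 1, 504, 6, 14, 6]
insert 3 at 2 → [0, 9, 3, 6, 1, 504, 6, 14, 6]
pop() removes 6 → [0, 9, 3, 6, 1, 504, 6, 14]

[0, 9, 3, 6, 1, 504, 6, 14]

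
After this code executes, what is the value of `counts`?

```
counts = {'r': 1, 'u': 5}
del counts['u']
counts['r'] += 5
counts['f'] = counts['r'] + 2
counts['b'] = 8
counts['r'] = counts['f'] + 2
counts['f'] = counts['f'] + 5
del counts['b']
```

{'r': 10, 'f': 13}

del 'u' → {'r': 1}
counts['r'] = 1+5 = 6 → {'r': 6}
counts['f'] = counts['r']+2 = 8 → {'r': 6, 'f': 8}
counts['b'] = 8 → {'r': 6, 'f': 8, 'b': 8}
counts['r'] = counts['f']+2 = 10 → {'r': 10, 'f': 8, 'b': 8}
counts['f'] = counts['f']+5 = 13 → {'r': 10, 'f': 13, 'b': 8}
del 'b' → {'r': 10, 'f': 13}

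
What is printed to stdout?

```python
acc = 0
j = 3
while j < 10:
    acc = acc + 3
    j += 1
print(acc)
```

j=3: acc = 0+3 = 3
j=4: acc = 3+3 = 6
j=5: acc = 6+3 = 9
j=6: acc = 9+3 = 12
j=7: acc = 12+3 = 15
j=8: acc = 15+3 = 18
j=9: acc = 18+3 = 21

21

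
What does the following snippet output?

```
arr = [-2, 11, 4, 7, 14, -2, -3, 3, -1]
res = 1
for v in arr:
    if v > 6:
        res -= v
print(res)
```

-31

v=-2: not >6
v=11: >6, res = 1-11 = -10
v=4: not >6
v=7: >6, res = (-10)-7 = -17
v=14: >6, res = (-17)-14 = -31
v=-2: not >6
v=-3: not >6
v=3: not >6
v=-1: not >6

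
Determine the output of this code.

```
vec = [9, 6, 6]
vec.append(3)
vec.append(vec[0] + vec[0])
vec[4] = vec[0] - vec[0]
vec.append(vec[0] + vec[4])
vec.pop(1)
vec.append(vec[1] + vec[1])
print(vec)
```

append 3 → [9, 6, 6, 3]
append vec[0]+vec[0] = 9+9 = 18 → [9, 6, 6, 3, 18]
vec[4] = vec[0]-vec[0] = 9-9 = 0 → [9, 6, 6, 3, 0]
append vec[0]+vec[4] = 9+0 = 9 → [9, 6, 6, 3, 0, 9]
pop(1) removes 6 → [9, 6, 3, 0, 9]
append vec[1]+vec[1] = 6+6 = 12 → [9, 6, 3, 0, 9, 12]

[9, 6, 3, 0, 9, 12]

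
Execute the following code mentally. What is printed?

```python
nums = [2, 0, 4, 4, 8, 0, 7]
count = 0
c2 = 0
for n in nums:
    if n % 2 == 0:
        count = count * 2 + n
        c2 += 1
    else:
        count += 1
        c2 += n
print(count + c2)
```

142

n=2: even, count = 0*2+2 = 2; c2=1
n=0: even, count = 2*2+0 = 4; c2=2
n=4: even, count = 4*2+4 = 12; c2=3
n=4: even, count = 12*2+4 = 28; c2=4
n=8: even, count = 28*2+8 = 64; c2=5
n=0: even, count = 64*2+0 = 128; c2=6
n=7: not even, count = 128+1 = 129; c2=13
count+c2 = 129+13 = 142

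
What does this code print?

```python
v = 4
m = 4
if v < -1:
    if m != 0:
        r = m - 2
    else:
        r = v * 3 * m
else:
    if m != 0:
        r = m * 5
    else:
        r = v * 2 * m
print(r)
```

v=4, m=4
v < -1 is False; m != 0 is True
→ r = m * 5 = 20

20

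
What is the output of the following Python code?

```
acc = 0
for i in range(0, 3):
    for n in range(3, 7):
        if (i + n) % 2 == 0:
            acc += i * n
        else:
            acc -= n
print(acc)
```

2

i=0,n=3: odd sum, acc = 0-3 = -3
i=0,n=4: even sum, acc = (-3)+0 = -3
i=0,n=5: odd sum, acc = (-3)-5 = -8
i=0,n=6: even sum, acc = (-8)+0 = -8
i=1,n=3: even sum, acc = (-8)+3 = -5
i=1,n=4: odd sum, acc = (-5)-4 = -9
i=1,n=5: even sum, acc = (-9)+5 = -4
i=1,n=6: odd sum, acc = (-4)-6 = -10
i=2,n=3: odd sum, acc = (-10)-3 = -13
i=2,n=4: even sum, acc = (-13)+8 = -5
i=2,n=5: odd sum, acc = (-5)-5 = -10
i=2,n=6: even sum, acc = (-10)+12 = 2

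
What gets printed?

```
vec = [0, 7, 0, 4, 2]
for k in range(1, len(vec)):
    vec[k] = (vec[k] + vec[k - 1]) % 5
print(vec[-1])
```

3

k=1: vec[1] = (7+0)%5 = 2 → [0, 2, 0, 4, 2]
k=2: vec[2] = (0+2)%5 = 2 → [0, 2, 2, 4, 2]
k=3: vec[3] = (4+2)%5 = 1 → [0, 2, 2, 1, 2]
k=4: vec[4] = (2+1)%5 = 3 → [0, 2, 2, 1, 3]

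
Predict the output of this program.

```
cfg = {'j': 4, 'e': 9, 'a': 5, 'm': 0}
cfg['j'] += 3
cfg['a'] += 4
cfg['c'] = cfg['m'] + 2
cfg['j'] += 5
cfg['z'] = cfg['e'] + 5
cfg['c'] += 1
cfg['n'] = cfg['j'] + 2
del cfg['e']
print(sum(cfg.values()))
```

cfg['j'] = 4+3 = 7 → {'j': 7, 'e': 9, 'a': 5, 'm': 0}
cfg['a'] = 5+4 = 9 → {'j': 7, 'e': 9, 'a': 9, 'm': 0}
cfg['c'] = cfg['m']+2 = 2 → {'j': 7, 'e': 9, 'a': 9, 'm': 0, 'c': 2}
cfg['j'] = 7+5 = 12 → {'j': 12, 'e': 9, 'a': 9, 'm': 0, 'c': 2}
cfg['z'] = cfg['e']+5 = 14 → {'j': 12, 'e': 9, 'a': 9, 'm': 0, 'c': 2, 'z': 14}
cfg['c'] = 2+1 = 3 → {'j': 12, 'e': 9, 'a': 9, 'm': 0, 'c': 3, 'z': 14}
cfg['n'] = cfg['j']+2 = 14 → {'j': 12, 'e': 9, 'a': 9, 'm': 0, 'c': 3, 'z': 14, 'n': 14}
del 'e' → {'j': 12, 'a': 9, 'm': 0, 'c': 3, 'z': 14, 'n': 14}
sum of values = 52

52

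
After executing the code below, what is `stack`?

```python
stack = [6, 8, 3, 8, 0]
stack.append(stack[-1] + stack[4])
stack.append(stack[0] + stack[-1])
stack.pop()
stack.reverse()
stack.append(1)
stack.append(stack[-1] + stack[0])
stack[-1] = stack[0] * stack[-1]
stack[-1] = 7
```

[0, 0, 8, 3, 8, 6, 1, 7]

append stack[-1]+stack[4] = 0+0 = 0 → [6, 8, 3, 8, 0, 0]
append stack[0]+stack[-1] = 6+0 = 6 → [6, 8, 3, 8, 0, 0, 6]
pop() removes 6 → [6, 8, 3, 8, 0, 0]
reverse → [0, 0, 8, 3, 8, 6]
append 1 → [0, 0, 8, 3, 8, 6, 1]
append stack[-1]+stack[0] = 1+0 = 1 → [0, 0, 8, 3, 8, 6, 1, 1]
stack[-1] = stack[0]*stack[-1] = 0*1 = 0 → [0, 0, 8, 3, 8, 6, 1, 0]
stack[-1] = 7 → [0, 0, 8, 3, 8, 6, 1, 7]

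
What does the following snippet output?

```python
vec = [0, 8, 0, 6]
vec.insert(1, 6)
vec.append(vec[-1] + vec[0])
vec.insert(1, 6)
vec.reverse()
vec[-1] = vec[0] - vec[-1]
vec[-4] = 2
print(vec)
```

insert 6 at 1 → [0, 6, 8, 0, 6]
append vec[-1]+vec[0] = 6+0 = 6 → [0, 6, 8, 0, 6, 6]
insert 6 at 1 → [0, 6, 6, 8, 0, 6, 6]
reverse → [6, 6, 0, 8, 6, 6, 0]
vec[-1] = vec[0]-vec[-1] = 6-0 = 6 → [6, 6, 0, 8, 6, 6, 6]
vec[-4] = 2 → [6, 6, 0, 2, 6, 6, 6]

[6, 6, 0, 2, 6, 6, 6]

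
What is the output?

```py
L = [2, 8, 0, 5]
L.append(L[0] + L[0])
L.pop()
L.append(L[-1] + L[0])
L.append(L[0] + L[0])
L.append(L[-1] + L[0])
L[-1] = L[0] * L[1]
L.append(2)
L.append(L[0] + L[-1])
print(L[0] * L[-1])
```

append L[0]+L[0] = 2+2 = 4 → [2, 8, 0, 5, 4]
pop() removes 4 → [2, 8, 0, 5]
append L[-1]+L[0] = 5+2 = 7 → [2, 8, 0, 5, 7]
append L[0]+L[0] = 2+2 = 4 → [2, 8, 0, 5, 7, 4]
append L[-1]+L[0] = 4+2 = 6 → [2, 8, 0, 5, 7, 4, 6]
L[-1] = L[0]*L[1] = 2*8 = 16 → [2, 8, 0, 5, 7, 4, 16]
append 2 → [2, 8, 0, 5, 7, 4, 16, 2]
append L[0]+L[-1] = 2+2 = 4 → [2, 8, 0, 5, 7, 4, 16, 2, 4]
L[0]*L[-1] = 2*4 = 8

8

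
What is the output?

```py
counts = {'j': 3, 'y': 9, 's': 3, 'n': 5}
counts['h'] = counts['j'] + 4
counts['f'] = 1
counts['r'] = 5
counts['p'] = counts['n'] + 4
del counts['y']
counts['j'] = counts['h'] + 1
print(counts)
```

counts['h'] = counts['j']+4 = 7 → {'j': 3, 'y': 9, 's': 3, 'n': 5, 'h': 7}
counts['f'] = 1 → {'j': 3, 'y': 9, 's': 3, 'n': 5, 'h': 7, 'f': 1}
counts['r'] = 5 → {'j': 3, 'y': 9, 's': 3, 'n': 5, 'h': 7, 'f': 1, 'r': 5}
counts['p'] = counts['n']+4 = 9 → {'j': 3, 'y': 9, 's': 3, 'n': 5, 'h': 7, 'f': 1, 'r': 5, 'p': 9}
del 'y' → {'j': 3, 's': 3, 'n': 5, 'h': 7, 'f': 1, 'r': 5, 'p': 9}
counts['j'] = counts['h']+1 = 8 → {'j': 8, 's': 3, 'n': 5, 'h': 7, 'f': 1, 'r': 5, 'p': 9}

{'j': 8, 's': 3, 'n': 5, 'h': 7, 'f': 1, 'r': 5, 'p': 9}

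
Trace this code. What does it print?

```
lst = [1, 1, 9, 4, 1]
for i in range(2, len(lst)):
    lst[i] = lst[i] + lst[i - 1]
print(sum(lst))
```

i=2: lst[2] = 9+1 = 10 → [1, 1, 10, 4, 1]
i=3: lst[3] = 4+10 = 14 → [1, 1, 10, 14, 1]
i=4: lst[4] = 1+14 = 15 → [1, 1, 10, 14, 15]
sum = 41

41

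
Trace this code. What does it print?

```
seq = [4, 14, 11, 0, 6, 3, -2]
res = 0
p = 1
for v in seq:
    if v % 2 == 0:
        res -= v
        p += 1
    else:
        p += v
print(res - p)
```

v=4: even, res = 0-4 = -4; p=2
v=14: even, res = (-4)-14 = -18; p=3
v=11: not even; p=14
v=0: even, res = (-18)-0 = -18; p=15
v=6: even, res = (-18)-6 = -24; p=16
v=3: not even; p=19
v=-2: even, res = (-24)-(-2) = -22; p=20
res-p = (-22)-20 = -42

-42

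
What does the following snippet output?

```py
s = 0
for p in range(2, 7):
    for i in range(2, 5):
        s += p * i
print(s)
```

p=2,i=2: s = 0+4 = 4
p=2,i=3: s = 4+6 = 10
p=2,i=4: s = 10+8 = 18
p=3,i=2: s = 18+6 = 24
p=3,i=3: s = 24+9 = 33
p=3,i=4: s = 33+12 = 45
p=4,i=2: s = 45+8 = 53
p=4,i=3: s = 53+12 = 65
p=4,i=4: s = 65+16 = 81
p=5,i=2: s = 81+10 = 91
p=5,i=3: s = 91+15 = 106
p=5,i=4: s = 106+20 = 126
p=6,i=2: s = 126+12 = 138
p=6,i=3: s = 138+18 = 156
p=6,i=4: s = 156+24 = 180

180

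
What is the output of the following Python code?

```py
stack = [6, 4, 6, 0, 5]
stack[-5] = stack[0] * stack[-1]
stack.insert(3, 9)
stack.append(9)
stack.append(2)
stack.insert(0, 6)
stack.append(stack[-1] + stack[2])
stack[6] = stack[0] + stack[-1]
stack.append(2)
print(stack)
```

[6, 30, 4, 6, 9, 0, 12, 9, 2, 6, 2]

stack[-5] = stack[0]*stack[-1] = 6*5 = 30 → [30, 4, 6, 0, 5]
insert 9 at 3 → [30, 4, 6, 9, 0, 5]
append 9 → [30, 4, 6, 9, 0, 5, 9]
append 2 → [30, 4, 6, 9, 0, 5, 9, 2]
insert 6 at 0 → [6, 30, 4, 6, 9, 0, 5, 9, 2]
append stack[-1]+stack[2] = 2+4 = 6 → [6, 30, 4, 6, 9, 0, 5, 9, 2, 6]
stack[6] = stack[0]+stack[-1] = 6+6 = 12 → [6, 30, 4, 6, 9, 0, 12, 9, 2, 6]
append 2 → [6, 30, 4, 6, 9, 0, 12, 9, 2, 6, 2]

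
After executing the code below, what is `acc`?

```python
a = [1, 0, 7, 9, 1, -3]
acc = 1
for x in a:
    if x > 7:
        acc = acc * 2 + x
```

x=1: not >7
x=0: not >7
x=7: not >7
x=9: >7, acc = 1*2+9 = 11
x=1: not >7
x=-3: not >7

11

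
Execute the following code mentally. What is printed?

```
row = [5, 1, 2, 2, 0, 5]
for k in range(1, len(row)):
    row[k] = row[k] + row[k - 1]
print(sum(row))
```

54

k=1: row[1] = 1+5 = 6 → [5, 6, 2, 2, 0, 5]
k=2: row[2] = 2+6 = 8 → [5, 6, 8, 2, 0, 5]
k=3: row[3] = 2+8 = 10 → [5, 6, 8, 10, 0, 5]
k=4: row[4] = 0+10 = 10 → [5, 6, 8, 10, 10, 5]
k=5: row[5] = 5+10 = 15 → [5, 6, 8, 10, 10, 15]
sum = 54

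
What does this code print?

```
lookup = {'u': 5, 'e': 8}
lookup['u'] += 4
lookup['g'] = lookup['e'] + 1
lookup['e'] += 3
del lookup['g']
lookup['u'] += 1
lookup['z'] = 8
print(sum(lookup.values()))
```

29

lookup['u'] = 5+4 = 9 → {'u': 9, 'e': 8}
lookup['g'] = lookup['e']+1 = 9 → {'u': 9, 'e': 8, 'g': 9}
lookup['e'] = 8+3 = 11 → {'u': 9, 'e': 11, 'g': 9}
del 'g' → {'u': 9, 'e': 11}
lookup['u'] = 9+1 = 10 → {'u': 10, 'e': 11}
lookup['z'] = 8 → {'u': 10, 'e': 11, 'z': 8}
sum of values = 29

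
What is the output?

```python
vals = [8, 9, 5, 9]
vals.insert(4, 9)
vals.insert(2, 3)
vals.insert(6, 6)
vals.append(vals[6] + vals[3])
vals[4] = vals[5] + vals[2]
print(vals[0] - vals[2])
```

5

insert 9 at 4 → [8, 9, 5, 9, 9]
insert 3 at 2 → [8, 9, 3, 5, 9, 9]
insert 6 at 6 → [8, 9, 3, 5, 9, 9, 6]
append vals[6]+vals[3] = 6+5 = 11 → [8, 9, 3, 5, 9, 9, 6, 11]
vals[4] = vals[5]+vals[2] = 9+3 = 12 → [8, 9, 3, 5, 12, 9, 6, 11]
vals[0]-vals[2] = 8-3 = 5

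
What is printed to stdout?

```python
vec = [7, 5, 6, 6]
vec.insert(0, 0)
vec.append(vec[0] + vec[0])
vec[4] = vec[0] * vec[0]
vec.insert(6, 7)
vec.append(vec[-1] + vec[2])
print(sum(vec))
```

37

insert 0 at 0 → [0, 7, 5, 6, 6]
append vec[0]+vec[0] = 0+0 = 0 → [0, 7, 5, 6, 6, 0]
vec[4] = vec[0]*vec[0] = 0*0 = 0 → [0, 7, 5, 6, 0, 0]
insert 7 at 6 → [0, 7, 5, 6, 0, 0, 7]
append vec[-1]+vec[2] = 7+5 = 12 → [0, 7, 5, 6, 0, 0, 7, 12]
sum = 37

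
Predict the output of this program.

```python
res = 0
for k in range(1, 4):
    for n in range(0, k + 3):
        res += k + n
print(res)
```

63

k=1,n=0: res = 0+1 = 1
k=1,n=1: res = 1+2 = 3
k=1,n=2: res = 3+3 = 6
k=1,n=3: res = 6+4 = 10
k=2,n=0: res = 10+2 = 12
k=2,n=1: res = 12+3 = 15
k=2,n=2: res = 15+4 = 19
k=2,n=3: res = 19+5 = 24
k=2,n=4: res = 24+6 = 30
k=3,n=0: res = 30+3 = 33
k=3,n=1: res = 33+4 = 37
k=3,n=2: res = 37+5 = 42
k=3,n=3: res = 42+6 = 48
k=3,n=4: res = 48+7 = 55
k=3,n=5: res = 55+8 = 63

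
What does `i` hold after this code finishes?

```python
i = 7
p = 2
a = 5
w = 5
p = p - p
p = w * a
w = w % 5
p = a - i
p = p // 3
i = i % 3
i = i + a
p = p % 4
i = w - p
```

-3

p = 2-2 = 0
p = 5*5 = 25
w = 5%5 = 0
p = 5-7 = -2
p = (-2)//3 = -1
i = 7%3 = 1
i = 1+5 = 6
p = (-1)%4 = 3
i = 0-3 = -3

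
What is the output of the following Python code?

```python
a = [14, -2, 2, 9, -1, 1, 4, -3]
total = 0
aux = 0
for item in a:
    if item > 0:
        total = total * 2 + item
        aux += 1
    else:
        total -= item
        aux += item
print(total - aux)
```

322

item=14: >0, total = 0*2+14 = 14; aux=1
item=-2: not >0, total = 14-(-2) = 16; aux=-1
item=2: >0, total = 16*2+2 = 34; aux=0
item=9: >0, total = 34*2+9 = 77; aux=1
item=-1: not >0, total = 77-(-1) = 78; aux=0
item=1: >0, total = 78*2+1 = 157; aux=1
item=4: >0, total = 157*2+4 = 318; aux=2
item=-3: not >0, total = 318-(-3) = 321; aux=-1
total-aux = 321-(-1) = 322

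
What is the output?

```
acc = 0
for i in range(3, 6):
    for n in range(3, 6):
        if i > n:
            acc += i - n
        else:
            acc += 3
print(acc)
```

22

i=3,n=3: not 3>3, acc = 0+3 = 3
i=3,n=4: not 3>4, acc = 3+3 = 6
i=3,n=5: not 3>5, acc = 6+3 = 9
i=4,n=3: 4>3, acc = 9+1 = 10
i=4,n=4: not 4>4, acc = 10+3 = 13
i=4,n=5: not 4>5, acc = 13+3 = 16
i=5,n=3: 5>3, acc = 16+2 = 18
i=5,n=4: 5>4, acc = 18+1 = 19
i=5,n=5: not 5>5, acc = 19+3 = 22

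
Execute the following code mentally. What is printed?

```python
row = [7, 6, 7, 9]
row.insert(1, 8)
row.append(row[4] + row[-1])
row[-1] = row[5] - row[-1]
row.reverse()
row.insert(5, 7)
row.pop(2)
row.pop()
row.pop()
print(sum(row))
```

23

insert 8 at 1 → [7, 8, 6, 7, 9]
append row[4]+row[-1] = 9+9 = 18 → [7, 8, 6, 7, 9, 18]
row[-1] = row[5]-row[-1] = 18-18 = 0 → [7, 8, 6, 7, 9, 0]
reverse → [0, 9, 7, 6, 8, 7]
insert 7 at 5 → [0, 9, 7, 6, 8, 7, 7]
pop(2) removes 7 → [0, 9, 6, 8, 7, 7]
pop() removes 7 → [0, 9, 6, 8, 7]
pop() removes 7 → [0, 9, 6, 8]
sum = 23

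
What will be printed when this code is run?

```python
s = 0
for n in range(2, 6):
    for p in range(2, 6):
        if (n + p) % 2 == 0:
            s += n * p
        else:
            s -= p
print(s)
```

72

n=2,p=2: even sum, s = 0+4 = 4
n=2,p=3: odd sum, s = 4-3 = 1
n=2,p=4: even sum, s = 1+8 = 9
n=2,p=5: odd sum, s = 9-5 = 4
n=3,p=2: odd sum, s = 4-2 = 2
n=3,p=3: even sum, s = 2+9 = 11
n=3,p=4: odd sum, s = 11-4 = 7
n=3,p=5: even sum, s = 7+15 = 22
n=4,p=2: even sum, s = 22+8 = 30
n=4,p=3: odd sum, s = 30-3 = 27
n=4,p=4: even sum, s = 27+16 = 43
n=4,p=5: odd sum, s = 43-5 = 38
n=5,p=2: odd sum, s = 38-2 = 36
n=5,p=3: even sum, s = 36+15 = 51
n=5,p=4: odd sum, s = 51-4 = 47
n=5,p=5: even sum, s = 47+25 = 72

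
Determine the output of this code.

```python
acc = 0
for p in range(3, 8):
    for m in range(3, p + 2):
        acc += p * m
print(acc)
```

540

p=3,m=3: acc = 0+9 = 9
p=3,m=4: acc = 9+12 = 21
p=4,m=3: acc = 21+12 = 33
p=4,m=4: acc = 33+16 = 49
p=4,m=5: acc = 49+20 = 69
p=5,m=3: acc = 69+15 = 84
p=5,m=4: acc = 84+20 = 104
p=5,m=5: acc = 104+25 = 129
p=5,m=6: acc = 129+30 = 159
p=6,m=3: acc = 159+18 = 177
p=6,m=4: acc = 177+24 = 201
p=6,m=5: acc = 201+30 = 231
p=6,m=6: acc = 231+36 = 267
p=6,m=7: acc = 267+42 = 309
p=7,m=3: acc = 309+21 = 330
p=7,m=4: acc = 330+28 = 358
p=7,m=5: acc = 358+35 = 393
p=7,m=6: acc = 393+42 = 435
p=7,m=7: acc = 435+49 = 484
p=7,m=8: acc = 484+56 = 540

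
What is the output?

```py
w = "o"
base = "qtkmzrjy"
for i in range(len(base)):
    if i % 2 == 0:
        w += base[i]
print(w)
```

oqkzj

i=0: add 'q' → 'oq'
i=1: skip
i=2: add 'k' → 'oqk'
i=3: skip
i=4: add 'z' → 'oqkz'
i=5: skip
i=6: add 'j' → 'oqkzj'
i=7: skip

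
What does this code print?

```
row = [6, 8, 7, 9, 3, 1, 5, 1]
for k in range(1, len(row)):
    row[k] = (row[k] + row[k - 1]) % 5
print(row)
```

[6, 4, 1, 0, 3, 4, 4, 0]

k=1: row[1] = (8+6)%5 = 4 → [6, 4, 7, 9, 3, 1, 5, 1]
k=2: row[2] = (7+4)%5 = 1 → [6, 4, 1, 9, 3, 1, 5, 1]
k=3: row[3] = (9+1)%5 = 0 → [6, 4, 1, 0, 3, 1, 5, 1]
k=4: row[4] = (3+0)%5 = 3 → [6, 4, 1, 0, 3, 1, 5, 1]
k=5: row[5] = (1+3)%5 = 4 → [6, 4, 1, 0, 3, 4, 5, 1]
k=6: row[6] = (5+4)%5 = 4 → [6, 4, 1, 0, 3, 4, 4, 1]
k=7: row[7] = (1+4)%5 = 0 → [6, 4, 1, 0, 3, 4, 4, 0]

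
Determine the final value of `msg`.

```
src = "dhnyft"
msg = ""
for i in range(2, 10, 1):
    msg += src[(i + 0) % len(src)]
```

'nyftdhny'

i=2: add src[2]='n' → 'n'
i=3: add src[3]='y' → 'ny'
i=4: add src[4]='f' → 'nyf'
i=5: add src[5]='t' → 'nyft'
i=6: add src[0]='d' → 'nyftd'
i=7: add src[1]='h' → 'nyftdh'
i=8: add src[2]='n' → 'nyftdhn'
i=9: add src[3]='y' → 'nyftdhny'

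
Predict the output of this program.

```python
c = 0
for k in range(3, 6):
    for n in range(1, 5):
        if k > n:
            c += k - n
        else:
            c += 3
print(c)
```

28

k=3,n=1: 3>1, c = 0+2 = 2
k=3,n=2: 3>2, c = 2+1 = 3
k=3,n=3: not 3>3, c = 3+3 = 6
k=3,n=4: not 3>4, c = 6+3 = 9
k=4,n=1: 4>1, c = 9+3 = 12
k=4,n=2: 4>2, c = 12+2 = 14
k=4,n=3: 4>3, c = 14+1 = 15
k=4,n=4: not 4>4, c = 15+3 = 18
k=5,n=1: 5>1, c = 18+4 = 22
k=5,n=2: 5>2, c = 22+3 = 25
k=5,n=3: 5>3, c = 25+2 = 27
k=5,n=4: 5>4, c = 27+1 = 28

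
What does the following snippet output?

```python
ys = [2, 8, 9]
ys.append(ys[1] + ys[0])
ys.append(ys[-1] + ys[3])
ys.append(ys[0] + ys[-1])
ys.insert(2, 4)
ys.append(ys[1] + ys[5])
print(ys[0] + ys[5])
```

22

append ys[1]+ys[0] = 8+2 = 10 → [2, 8, 9, 10]
append ys[-1]+ys[3] = 10+10 = 20 → [2, 8, 9, 10, 20]
append ys[0]+ys[-1] = 2+20 = 22 → [2, 8, 9, 10, 20, 22]
insert 4 at 2 → [2, 8, 4, 9, 10, 20, 22]
append ys[1]+ys[5] = 8+20 = 28 → [2, 8, 4, 9, 10, 20, 22, 28]
ys[0]+ys[5] = 2+20 = 22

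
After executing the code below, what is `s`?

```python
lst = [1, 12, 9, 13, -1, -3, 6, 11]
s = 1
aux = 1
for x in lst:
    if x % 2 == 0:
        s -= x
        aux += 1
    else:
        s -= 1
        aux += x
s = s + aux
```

x=1: not even, s = 1-1 = 0; aux=2
x=12: even, s = 0-12 = -12; aux=3
x=9: not even, s = (-12)-1 = -13; aux=12
x=13: not even, s = (-13)-1 = -14; aux=25
x=-1: not even, s = (-14)-1 = -15; aux=24
x=-3: not even, s = (-15)-1 = -16; aux=21
x=6: even, s = (-16)-6 = -22; aux=22
x=11: not even, s = (-22)-1 = -23; aux=33
s+aux = (-23)+33 = 10

10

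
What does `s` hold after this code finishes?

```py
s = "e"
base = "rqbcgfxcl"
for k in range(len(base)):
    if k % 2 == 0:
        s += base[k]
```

'erbgxl'

k=0: add 'r' → 'er'
k=1: skip
k=2: add 'b' → 'erb'
k=3: skip
k=4: add 'g' → 'erbg'
k=5: skip
k=6: add 'x' → 'erbgx'
k=7: skip
k=8: add 'l' → 'erbgxl'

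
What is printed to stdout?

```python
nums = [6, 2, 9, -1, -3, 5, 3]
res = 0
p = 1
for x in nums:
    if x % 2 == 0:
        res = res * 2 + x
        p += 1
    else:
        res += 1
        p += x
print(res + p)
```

35

x=6: even, res = 0*2+6 = 6; p=2
x=2: even, res = 6*2+2 = 14; p=3
x=9: not even, res = 14+1 = 15; p=12
x=-1: not even, res = 15+1 = 16; p=11
x=-3: not even, res = 16+1 = 17; p=8
x=5: not even, res = 17+1 = 18; p=13
x=3: not even, res = 18+1 = 19; p=16
res+p = 19+16 = 35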